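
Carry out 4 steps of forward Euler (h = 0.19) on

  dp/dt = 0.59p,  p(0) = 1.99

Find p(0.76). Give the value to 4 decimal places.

3.0439

Euler: p_{n+1} = p_n + h·f(t_n, p_n).
t=0.000000, p=1.990000: f=1.174100 → p ← 1.990000 + 0.19·1.174100 = 2.213079
t=0.190000, p=2.213079: f=1.305717 → p ← 2.213079 + 0.19·1.305717 = 2.461165
t=0.380000, p=2.461165: f=1.452087 → p ← 2.461165 + 0.19·1.452087 = 2.737062
t=0.570000, p=2.737062: f=1.614866 → p ← 2.737062 + 0.19·1.614866 = 3.043886
p(0.76) ≈ 3.0439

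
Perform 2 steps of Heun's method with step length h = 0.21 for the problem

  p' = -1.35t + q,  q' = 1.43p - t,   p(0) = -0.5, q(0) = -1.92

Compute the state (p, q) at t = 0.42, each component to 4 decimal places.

-1.5247, -2.5806

Heun on (p,q): k1 = f(t_n, state_n); k2 = f(t_n + h, state_n + h·k1); state_{n+1} = state_n + (h/2)·(k1 + k2).
0.000000: (-0.500000, -1.920000)
  k1 = (-1.920000, -0.715000)
  predictor → (-0.903200, -2.070150)
  k2 = (-2.353650, -1.501576)
  → (-0.948733, -2.152740)
0.210000: (-0.948733, -2.152740)
  k1 = (-2.436240, -1.566689)
  predictor → (-1.460344, -2.481745)
  k2 = (-3.048745, -2.508292)
  → (-1.524657, -2.580613)
(p(0.42), q(0.42)) ≈ (-1.5247, -2.5806)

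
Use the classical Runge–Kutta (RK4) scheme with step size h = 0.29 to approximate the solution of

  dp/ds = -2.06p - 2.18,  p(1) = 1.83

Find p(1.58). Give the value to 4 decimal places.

-0.1820

RK4: k1 = f(s_n, p_n); k2 = f(s_n + h/2, p_n + (h/2)·k1); k3 = f(s_n + h/2, p_n + (h/2)·k2); k4 = f(s_n + h, p_n + h·k3); p_{n+1} = p_n + (h/6)·(k1 + 2k2 + 2k3 + k4).
s=1.000000, p=1.830000:
  k1 = f(1.000000, 1.830000) = -5.949800
  k2 = f(1.145000, 0.967279) = -4.172595
  k3 = f(1.145000, 1.224974) = -4.703446
  k4 = f(1.290000, 0.466001) = -3.139961
  p ← 1.830000 + (0.29/6)·(k1 + 2k2 + 2k3 + k4) = 0.532644
s=1.290000, p=0.532644:
  k1 = f(1.290000, 0.532644) = -3.277247
  k2 = f(1.435000, 0.057443) = -2.298333
  k3 = f(1.435000, 0.199386) = -2.590735
  k4 = f(1.580000, -0.218669) = -1.729542
  p ← 0.532644 + (0.29/6)·(k1 + 2k2 + 2k3 + k4) = -0.181960
p(1.58) ≈ -0.1820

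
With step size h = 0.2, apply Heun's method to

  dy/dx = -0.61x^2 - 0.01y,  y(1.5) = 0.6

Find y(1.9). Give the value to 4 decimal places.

-0.1112

Heun: k1 = f(x_n, y_n); k2 = f(x_n + h, y_n + h·k1); y_{n+1} = y_n + (h/2)·(k1 + k2).
x=1.500000, y=0.600000:
  k1 = f(1.500000, 0.600000) = -1.378500
  k2 = f(1.700000, 0.324300) = -1.766143
  y ← 0.600000 + (0.2/2)·(-1.378500 + (-1.766143)) = 0.285536
x=1.700000, y=0.285536:
  k1 = f(1.700000, 0.285536) = -1.765755
  k2 = f(1.900000, -0.067615) = -2.201424
  y ← 0.285536 + (0.2/2)·(-1.765755 + (-2.201424)) = -0.111182
y(1.9) ≈ -0.1112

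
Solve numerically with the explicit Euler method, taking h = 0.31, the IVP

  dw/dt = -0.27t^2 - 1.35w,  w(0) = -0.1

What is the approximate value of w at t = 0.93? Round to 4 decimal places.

-0.0565

Euler: w_{n+1} = w_n + h·f(t_n, w_n).
t=0.000000, w=-0.100000: f=0.135000 → w ← -0.100000 + 0.31·0.135000 = -0.058150
t=0.310000, w=-0.058150: f=0.052555 → w ← -0.058150 + 0.31·0.052555 = -0.041858
t=0.620000, w=-0.041858: f=-0.047280 → w ← -0.041858 + 0.31·(-0.047280) = -0.056515
w(0.93) ≈ -0.0565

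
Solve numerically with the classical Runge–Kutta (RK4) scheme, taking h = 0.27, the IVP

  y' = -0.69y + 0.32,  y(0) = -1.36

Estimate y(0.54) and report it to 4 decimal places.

-0.7927

RK4: k1 = f(x_n, y_n); k2 = f(x_n + h/2, y_n + (h/2)·k1); k3 = f(x_n + h/2, y_n + (h/2)·k2); k4 = f(x_n + h, y_n + h·k3); y_{n+1} = y_n + (h/6)·(k1 + 2k2 + 2k3 + k4).
x=0.000000, y=-1.360000:
  k1 = f(0.000000, -1.360000) = 1.258400
  k2 = f(0.135000, -1.190116) = 1.141180
  k3 = f(0.135000, -1.205941) = 1.152099
  k4 = f(0.270000, -1.048933) = 1.043764
  y ← -1.360000 + (0.27/6)·(k1 + 2k2 + 2k3 + k4) = -1.050008
x=0.270000, y=-1.050008:
  k1 = f(0.270000, -1.050008) = 1.044505
  k2 = f(0.405000, -0.908999) = 0.947210
  k3 = f(0.405000, -0.922134) = 0.956273
  k4 = f(0.540000, -0.791814) = 0.866352
  y ← -1.050008 + (0.27/6)·(k1 + 2k2 + 2k3 + k4) = -0.792706
y(0.54) ≈ -0.7927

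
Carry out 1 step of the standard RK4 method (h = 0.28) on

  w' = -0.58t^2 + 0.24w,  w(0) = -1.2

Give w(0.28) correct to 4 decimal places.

RK4: k1 = f(t_n, w_n); k2 = f(t_n + h/2, w_n + (h/2)·k1); k3 = f(t_n + h/2, w_n + (h/2)·k2); k4 = f(t_n + h, w_n + h·k3); w_{n+1} = w_n + (h/6)·(k1 + 2k2 + 2k3 + k4).
t=0.000000, w=-1.200000:
  k1 = f(0.000000, -1.200000) = -0.288000
  k2 = f(0.140000, -1.240320) = -0.309045
  k3 = f(0.140000, -1.243266) = -0.309752
  k4 = f(0.280000, -1.286731) = -0.354287
  w ← -1.200000 + (0.28/6)·(k1 + 2k2 + 2k3 + k4) = -1.287728
w(0.28) ≈ -1.2877

-1.2877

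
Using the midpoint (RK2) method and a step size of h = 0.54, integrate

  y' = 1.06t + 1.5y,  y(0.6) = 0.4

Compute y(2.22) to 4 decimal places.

Midpoint: k1 = f(t_n, y_n); k2 = f(t_n + h/2, y_n + (h/2)·k1); y_{n+1} = y_n + h·k2.
t=0.600000, y=0.400000:
  k1 = f(0.600000, 0.400000) = 1.236000
  k2 = f(0.870000, 0.733720) = 2.022780
  y ← 0.400000 + 0.54·2.022780 = 1.492301
t=1.140000, y=1.492301:
  k1 = f(1.140000, 1.492301) = 3.446852
  k2 = f(1.410000, 2.422951) = 5.129027
  y ← 1.492301 + 0.54·5.129027 = 4.261976
t=1.680000, y=4.261976:
  k1 = f(1.680000, 4.261976) = 8.173763
  k2 = f(1.950000, 6.468892) = 11.770338
  y ← 4.261976 + 0.54·11.770338 = 10.617958
y(2.22) ≈ 10.6180

10.6180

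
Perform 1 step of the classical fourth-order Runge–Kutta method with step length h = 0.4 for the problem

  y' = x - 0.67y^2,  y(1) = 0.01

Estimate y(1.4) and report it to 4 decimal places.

0.4707

RK4: k1 = f(x_n, y_n); k2 = f(x_n + h/2, y_n + (h/2)·k1); k3 = f(x_n + h/2, y_n + (h/2)·k2); k4 = f(x_n + h, y_n + h·k3); y_{n+1} = y_n + (h/6)·(k1 + 2k2 + 2k3 + k4).
x=1.000000, y=0.010000:
  k1 = f(1.000000, 0.010000) = 0.999933
  k2 = f(1.200000, 0.209987) = 1.170457
  k3 = f(1.200000, 0.244091) = 1.160081
  k4 = f(1.400000, 0.474032) = 1.249446
  y ← 0.010000 + (0.4/6)·(k1 + 2k2 + 2k3 + k4) = 0.470697
y(1.4) ≈ 0.4707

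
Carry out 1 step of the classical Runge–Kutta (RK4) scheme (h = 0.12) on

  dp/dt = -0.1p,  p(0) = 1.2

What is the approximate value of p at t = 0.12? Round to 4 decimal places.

RK4: k1 = f(t_n, p_n); k2 = f(t_n + h/2, p_n + (h/2)·k1); k3 = f(t_n + h/2, p_n + (h/2)·k2); k4 = f(t_n + h, p_n + h·k3); p_{n+1} = p_n + (h/6)·(k1 + 2k2 + 2k3 + k4).
t=0.000000, p=1.200000:
  k1 = f(0.000000, 1.200000) = -0.120000
  k2 = f(0.060000, 1.192800) = -0.119280
  k3 = f(0.060000, 1.192843) = -0.119284
  k4 = f(0.120000, 1.185686) = -0.118569
  p ← 1.200000 + (0.12/6)·(k1 + 2k2 + 2k3 + k4) = 1.185686
p(0.12) ≈ 1.1857

1.1857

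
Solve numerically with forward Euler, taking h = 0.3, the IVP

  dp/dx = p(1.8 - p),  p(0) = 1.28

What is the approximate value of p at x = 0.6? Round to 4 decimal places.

1.6219

Euler: p_{n+1} = p_n + h·f(x_n, p_n).
x=0.000000, p=1.280000: f=0.665600 → p ← 1.280000 + 0.3·0.665600 = 1.479680
x=0.300000, p=1.479680: f=0.473971 → p ← 1.479680 + 0.3·0.473971 = 1.621871
p(0.6) ≈ 1.6219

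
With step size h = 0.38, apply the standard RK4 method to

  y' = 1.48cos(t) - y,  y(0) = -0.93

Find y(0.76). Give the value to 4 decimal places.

RK4: k1 = f(t_n, y_n); k2 = f(t_n + h/2, y_n + (h/2)·k1); k3 = f(t_n + h/2, y_n + (h/2)·k2); k4 = f(t_n + h, y_n + h·k3); y_{n+1} = y_n + (h/6)·(k1 + 2k2 + 2k3 + k4).
t=0.000000, y=-0.930000:
  k1 = f(0.000000, -0.930000) = 2.410000
  k2 = f(0.190000, -0.472100) = 1.925466
  k3 = f(0.190000, -0.564161) = 2.017528
  k4 = f(0.380000, -0.163339) = 1.537763
  y ← -0.930000 + (0.38/6)·(k1 + 2k2 + 2k3 + k4) = -0.180529
t=0.380000, y=-0.180529:
  k1 = f(0.380000, -0.180529) = 1.554953
  k2 = f(0.570000, 0.114912) = 1.131102
  k3 = f(0.570000, 0.034380) = 1.211633
  k4 = f(0.760000, 0.279892) = 0.792866
  y ← -0.180529 + (0.38/6)·(k1 + 2k2 + 2k3 + k4) = 0.264912
y(0.76) ≈ 0.2649

0.2649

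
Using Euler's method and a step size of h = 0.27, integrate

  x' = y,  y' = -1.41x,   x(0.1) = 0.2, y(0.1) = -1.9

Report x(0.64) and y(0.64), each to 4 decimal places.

Euler on (x,y): x_{n+1} = x_n + h·x', y_{n+1} = y_n + h·y'.
0.100000: (0.200000, -1.900000); f=(-1.900000, -0.282000) → (-0.313000, -1.976140)
0.370000: (-0.313000, -1.976140); f=(-1.976140, 0.441330) → (-0.846558, -1.856981)
(x(0.64), y(0.64)) ≈ (-0.8466, -1.8570)

-0.8466, -1.8570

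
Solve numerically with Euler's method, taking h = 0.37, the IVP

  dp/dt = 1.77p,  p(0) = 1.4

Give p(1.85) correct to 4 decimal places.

Euler: p_{n+1} = p_n + h·f(t_n, p_n).
t=0.000000, p=1.400000: f=2.478000 → p ← 1.400000 + 0.37·2.478000 = 2.316860
t=0.370000, p=2.316860: f=4.100842 → p ← 2.316860 + 0.37·4.100842 = 3.834172
t=0.740000, p=3.834172: f=6.786484 → p ← 3.834172 + 0.37·6.786484 = 6.345171
t=1.110000, p=6.345171: f=11.230952 → p ← 6.345171 + 0.37·11.230952 = 10.500623
t=1.480000, p=10.500623: f=18.586102 → p ← 10.500623 + 0.37·18.586102 = 17.377481
p(1.85) ≈ 17.3775

17.3775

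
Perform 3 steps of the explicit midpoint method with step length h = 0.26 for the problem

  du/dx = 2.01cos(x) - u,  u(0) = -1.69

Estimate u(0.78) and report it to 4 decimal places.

Midpoint: k1 = f(x_n, u_n); k2 = f(x_n + h/2, u_n + (h/2)·k1); u_{n+1} = u_n + h·k2.
x=0.000000, u=-1.690000:
  k1 = f(0.000000, -1.690000) = 3.700000
  k2 = f(0.130000, -1.209000) = 3.202039
  u ← -1.690000 + 0.26·3.202039 = -0.857470
x=0.260000, u=-0.857470:
  k1 = f(0.260000, -0.857470) = 2.799914
  k2 = f(0.390000, -0.493481) = 2.352548
  u ← -0.857470 + 0.26·2.352548 = -0.245807
x=0.520000, u=-0.245807:
  k1 = f(0.520000, -0.245807) = 1.990124
  k2 = f(0.650000, 0.012909) = 1.587220
  u ← -0.245807 + 0.26·1.587220 = 0.166870
u(0.78) ≈ 0.1669

0.1669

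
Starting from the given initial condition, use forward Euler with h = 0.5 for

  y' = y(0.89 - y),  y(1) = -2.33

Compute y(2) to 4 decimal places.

Euler: y_{n+1} = y_n + h·f(s_n, y_n).
s=1.000000, y=-2.330000: f=-7.502600 → y ← -2.330000 + 0.5·(-7.502600) = -6.081300
s=1.500000, y=-6.081300: f=-42.394567 → y ← -6.081300 + 0.5·(-42.394567) = -27.278583
y(2) ≈ -27.2786

-27.2786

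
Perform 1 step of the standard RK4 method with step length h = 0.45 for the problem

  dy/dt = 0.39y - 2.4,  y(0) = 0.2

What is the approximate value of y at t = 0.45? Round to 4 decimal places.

RK4: k1 = f(t_n, y_n); k2 = f(t_n + h/2, y_n + (h/2)·k1); k3 = f(t_n + h/2, y_n + (h/2)·k2); k4 = f(t_n + h, y_n + h·k3); y_{n+1} = y_n + (h/6)·(k1 + 2k2 + 2k3 + k4).
t=0.000000, y=0.200000:
  k1 = f(0.000000, 0.200000) = -2.322000
  k2 = f(0.225000, -0.322450) = -2.525755
  k3 = f(0.225000, -0.368295) = -2.543635
  k4 = f(0.450000, -0.944636) = -2.768408
  y ← 0.200000 + (0.45/6)·(k1 + 2k2 + 2k3 + k4) = -0.942189
y(0.45) ≈ -0.9422

-0.9422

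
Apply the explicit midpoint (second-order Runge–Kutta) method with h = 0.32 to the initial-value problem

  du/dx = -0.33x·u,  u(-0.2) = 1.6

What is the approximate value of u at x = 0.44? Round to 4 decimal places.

Midpoint: k1 = f(x_n, u_n); k2 = f(x_n + h/2, u_n + (h/2)·k1); u_{n+1} = u_n + h·k2.
x=-0.200000, u=1.600000:
  k1 = f(-0.200000, 1.600000) = 0.105600
  k2 = f(-0.040000, 1.616896) = 0.021343
  u ← 1.600000 + 0.32·0.021343 = 1.606830
x=0.120000, u=1.606830:
  k1 = f(0.120000, 1.606830) = -0.063630
  k2 = f(0.280000, 1.596649) = -0.147530
  u ← 1.606830 + 0.32·(-0.147530) = 1.559620
u(0.44) ≈ 1.5596

1.5596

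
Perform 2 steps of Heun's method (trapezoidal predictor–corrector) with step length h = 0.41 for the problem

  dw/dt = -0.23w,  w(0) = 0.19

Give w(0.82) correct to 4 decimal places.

0.1574

Heun: k1 = f(t_n, w_n); k2 = f(t_n + h, w_n + h·k1); w_{n+1} = w_n + (h/2)·(k1 + k2).
t=0.000000, w=0.190000:
  k1 = f(0.000000, 0.190000) = -0.043700
  k2 = f(0.410000, 0.172083) = -0.039579
  w ← 0.190000 + (0.41/2)·(-0.043700 + (-0.039579)) = 0.172928
t=0.410000, w=0.172928:
  k1 = f(0.410000, 0.172928) = -0.039773
  k2 = f(0.820000, 0.156621) = -0.036023
  w ← 0.172928 + (0.41/2)·(-0.039773 + (-0.036023)) = 0.157390
w(0.82) ≈ 0.1574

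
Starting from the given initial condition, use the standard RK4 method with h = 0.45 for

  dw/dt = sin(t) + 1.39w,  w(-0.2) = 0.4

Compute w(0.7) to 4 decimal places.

RK4: k1 = f(t_n, w_n); k2 = f(t_n + h/2, w_n + (h/2)·k1); k3 = f(t_n + h/2, w_n + (h/2)·k2); k4 = f(t_n + h, w_n + h·k3); w_{n+1} = w_n + (h/6)·(k1 + 2k2 + 2k3 + k4).
t=-0.200000, w=0.400000:
  k1 = f(-0.200000, 0.400000) = 0.357331
  k2 = f(0.025000, 0.480399) = 0.692753
  k3 = f(0.025000, 0.555869) = 0.797656
  k4 = f(0.250000, 0.758945) = 1.302338
  w ← 0.400000 + (0.45/6)·(k1 + 2k2 + 2k3 + k4) = 0.748036
t=0.250000, w=0.748036:
  k1 = f(0.250000, 0.748036) = 1.287175
  k2 = f(0.475000, 1.037651) = 1.899673
  k3 = f(0.475000, 1.175463) = 2.091232
  k4 = f(0.700000, 1.689091) = 2.992054
  w ← 0.748036 + (0.45/6)·(k1 + 2k2 + 2k3 + k4) = 1.667614
w(0.7) ≈ 1.6676

1.6676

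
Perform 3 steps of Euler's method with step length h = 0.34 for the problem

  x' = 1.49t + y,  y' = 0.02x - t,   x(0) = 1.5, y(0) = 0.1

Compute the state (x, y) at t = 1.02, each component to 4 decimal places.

2.0899, -0.2143

Euler on (x,y): x_{n+1} = x_n + h·x', y_{n+1} = y_n + h·y'.
0.000000: (1.500000, 0.100000); f=(0.100000, 0.030000) → (1.534000, 0.110200)
0.340000: (1.534000, 0.110200); f=(0.616800, -0.309320) → (1.743712, 0.005031)
0.680000: (1.743712, 0.005031); f=(1.018231, -0.645126) → (2.089911, -0.214312)
(x(1.02), y(1.02)) ≈ (2.0899, -0.2143)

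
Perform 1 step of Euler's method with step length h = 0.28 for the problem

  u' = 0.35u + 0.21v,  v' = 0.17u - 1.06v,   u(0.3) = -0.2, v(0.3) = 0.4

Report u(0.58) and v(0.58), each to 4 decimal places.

-0.1961, 0.2718

Euler on (u,v): u_{n+1} = u_n + h·u', v_{n+1} = v_n + h·v'.
0.300000: (-0.200000, 0.400000); f=(0.014000, -0.458000) → (-0.196080, 0.271760)
(u(0.58), v(0.58)) ≈ (-0.1961, 0.2718)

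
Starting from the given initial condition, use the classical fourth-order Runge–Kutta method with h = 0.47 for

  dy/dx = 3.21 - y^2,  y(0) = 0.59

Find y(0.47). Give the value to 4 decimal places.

RK4: k1 = f(x_n, y_n); k2 = f(x_n + h/2, y_n + (h/2)·k1); k3 = f(x_n + h/2, y_n + (h/2)·k2); k4 = f(x_n + h, y_n + h·k3); y_{n+1} = y_n + (h/6)·(k1 + 2k2 + 2k3 + k4).
x=0.000000, y=0.590000:
  k1 = f(0.000000, 0.590000) = 2.861900
  k2 = f(0.235000, 1.262547) = 1.615976
  k3 = f(0.235000, 0.969754) = 2.269576
  k4 = f(0.470000, 1.656701) = 0.465342
  y ← 0.590000 + (0.47/6)·(k1 + 2k2 + 2k3 + k4) = 1.459371
y(0.47) ≈ 1.4594

1.4594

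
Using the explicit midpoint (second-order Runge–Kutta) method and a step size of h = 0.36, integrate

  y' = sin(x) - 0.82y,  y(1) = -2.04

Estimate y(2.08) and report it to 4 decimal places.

Midpoint: k1 = f(x_n, y_n); k2 = f(x_n + h/2, y_n + (h/2)·k1); y_{n+1} = y_n + h·k2.
x=1.000000, y=-2.040000:
  k1 = f(1.000000, -2.040000) = 2.514271
  k2 = f(1.180000, -1.587431) = 2.226300
  y ← -2.040000 + 0.36·2.226300 = -1.238532
x=1.360000, y=-1.238532:
  k1 = f(1.360000, -1.238532) = 1.993461
  k2 = f(1.540000, -0.879709) = 1.720887
  y ← -1.238532 + 0.36·1.720887 = -0.619013
x=1.720000, y=-0.619013:
  k1 = f(1.720000, -0.619013) = 1.496480
  k2 = f(1.900000, -0.349646) = 1.233010
  y ← -0.619013 + 0.36·1.233010 = -0.175129
y(2.08) ≈ -0.1751

-0.1751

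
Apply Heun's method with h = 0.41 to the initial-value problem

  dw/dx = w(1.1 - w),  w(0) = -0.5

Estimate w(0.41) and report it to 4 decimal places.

-0.9913

Heun: k1 = f(x_n, w_n); k2 = f(x_n + h, w_n + h·k1); w_{n+1} = w_n + (h/2)·(k1 + k2).
x=0.000000, w=-0.500000:
  k1 = f(0.000000, -0.500000) = -0.800000
  k2 = f(0.410000, -0.828000) = -1.596384
  w ← -0.500000 + (0.41/2)·(-0.800000 + (-1.596384)) = -0.991259
w(0.41) ≈ -0.9913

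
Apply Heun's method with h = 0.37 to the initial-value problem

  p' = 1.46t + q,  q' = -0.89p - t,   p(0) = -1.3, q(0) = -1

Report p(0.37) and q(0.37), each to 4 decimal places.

-1.4909, -0.5794

Heun on (p,q): k1 = f(t_n, state_n); k2 = f(t_n + h, state_n + h·k1); state_{n+1} = state_n + (h/2)·(k1 + k2).
0.000000: (-1.300000, -1.000000)
  k1 = (-1.000000, 1.157000)
  predictor → (-1.670000, -0.571910)
  k2 = (-0.031710, 1.116300)
  → (-1.490866, -0.579440)
(p(0.37), q(0.37)) ≈ (-1.4909, -0.5794)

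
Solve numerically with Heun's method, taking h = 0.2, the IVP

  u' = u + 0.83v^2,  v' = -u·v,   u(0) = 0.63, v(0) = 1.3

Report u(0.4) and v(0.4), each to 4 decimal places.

1.4573, 0.8589

Heun on (u,v): k1 = f(x_n, state_n); k2 = f(x_n + h, state_n + h·k1); state_{n+1} = state_n + (h/2)·(k1 + k2).
0.000000: (0.630000, 1.300000)
  k1 = (2.032700, -0.819000)
  predictor → (1.036540, 1.136200)
  k2 = (2.108029, -1.177717)
  → (1.044073, 1.100328)
0.200000: (1.044073, 1.100328)
  k1 = (2.048972, -1.148823)
  predictor → (1.453867, 0.870564)
  k2 = (2.082909, -1.265684)
  → (1.457261, 0.858878)
(u(0.4), v(0.4)) ≈ (1.4573, 0.8589)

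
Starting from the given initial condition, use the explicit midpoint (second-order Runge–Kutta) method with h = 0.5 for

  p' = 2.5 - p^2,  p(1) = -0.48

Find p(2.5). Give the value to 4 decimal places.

1.3947

Midpoint: k1 = f(s_n, p_n); k2 = f(s_n + h/2, p_n + (h/2)·k1); p_{n+1} = p_n + h·k2.
s=1.000000, p=-0.480000:
  k1 = f(1.000000, -0.480000) = 2.269600
  k2 = f(1.250000, 0.087400) = 2.492361
  p ← -0.480000 + 0.5·2.492361 = 0.766181
s=1.500000, p=0.766181:
  k1 = f(1.500000, 0.766181) = 1.912967
  k2 = f(1.750000, 1.244422) = 0.951413
  p ← 0.766181 + 0.5·0.951413 = 1.241887
s=2.000000, p=1.241887:
  k1 = f(2.000000, 1.241887) = 0.957717
  k2 = f(2.250000, 1.481316) = 0.305702
  p ← 1.241887 + 0.5·0.305702 = 1.394738
p(2.5) ≈ 1.3947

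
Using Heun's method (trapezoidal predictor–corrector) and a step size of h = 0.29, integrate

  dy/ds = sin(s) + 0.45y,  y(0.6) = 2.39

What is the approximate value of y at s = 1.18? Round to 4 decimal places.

3.5959

Heun: k1 = f(s_n, y_n); k2 = f(s_n + h, y_n + h·k1); y_{n+1} = y_n + (h/2)·(k1 + k2).
s=0.600000, y=2.390000:
  k1 = f(0.600000, 2.390000) = 1.640142
  k2 = f(0.890000, 2.865641) = 2.066610
  y ← 2.390000 + (0.29/2)·(1.640142 + 2.066610) = 2.927479
s=0.890000, y=2.927479:
  k1 = f(0.890000, 2.927479) = 2.094437
  k2 = f(1.180000, 3.534866) = 2.515296
  y ← 2.927479 + (0.29/2)·(2.094437 + 2.515296) = 3.595890
y(1.18) ≈ 3.5959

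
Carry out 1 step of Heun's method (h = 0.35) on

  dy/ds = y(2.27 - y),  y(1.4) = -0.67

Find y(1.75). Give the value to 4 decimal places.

Heun: k1 = f(s_n, y_n); k2 = f(s_n + h, y_n + h·k1); y_{n+1} = y_n + (h/2)·(k1 + k2).
s=1.400000, y=-0.670000:
  k1 = f(1.400000, -0.670000) = -1.969800
  k2 = f(1.750000, -1.359430) = -4.933956
  y ← -0.670000 + (0.35/2)·(-1.969800 + (-4.933956)) = -1.878157
y(1.75) ≈ -1.8782

-1.8782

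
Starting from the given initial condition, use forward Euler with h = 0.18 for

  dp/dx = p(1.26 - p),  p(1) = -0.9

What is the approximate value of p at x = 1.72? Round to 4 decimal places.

Euler: p_{n+1} = p_n + h·f(x_n, p_n).
x=1.000000, p=-0.900000: f=-1.944000 → p ← -0.900000 + 0.18·(-1.944000) = -1.249920
x=1.180000, p=-1.249920: f=-3.137199 → p ← -1.249920 + 0.18·(-3.137199) = -1.814616
x=1.360000, p=-1.814616: f=-5.579247 → p ← -1.814616 + 0.18·(-5.579247) = -2.818880
x=1.540000, p=-2.818880: f=-11.497875 → p ← -2.818880 + 0.18·(-11.497875) = -4.888498
p(1.72) ≈ -4.8885

-4.8885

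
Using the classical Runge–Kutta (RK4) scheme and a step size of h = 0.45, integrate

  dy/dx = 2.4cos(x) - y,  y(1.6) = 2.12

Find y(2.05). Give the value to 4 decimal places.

RK4: k1 = f(x_n, y_n); k2 = f(x_n + h/2, y_n + (h/2)·k1); k3 = f(x_n + h/2, y_n + (h/2)·k2); k4 = f(x_n + h, y_n + h·k3); y_{n+1} = y_n + (h/6)·(k1 + 2k2 + 2k3 + k4).
x=1.600000, y=2.120000:
  k1 = f(1.600000, 2.120000) = -2.190079
  k2 = f(1.825000, 1.627232) = -2.230772
  k3 = f(1.825000, 1.618076) = -2.221616
  k4 = f(2.050000, 1.120273) = -2.226847
  y ← 2.120000 + (0.45/6)·(k1 + 2k2 + 2k3 + k4) = 1.120872
y(2.05) ≈ 1.1209

1.1209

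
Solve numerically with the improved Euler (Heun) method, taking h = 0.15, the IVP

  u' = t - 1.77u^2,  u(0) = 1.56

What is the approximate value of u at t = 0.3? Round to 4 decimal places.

0.9109

Heun: k1 = f(t_n, u_n); k2 = f(t_n + h, u_n + h·k1); u_{n+1} = u_n + (h/2)·(k1 + k2).
t=0.000000, u=1.560000:
  k1 = f(0.000000, 1.560000) = -4.307472
  k2 = f(0.150000, 0.913879) = -1.328260
  u ← 1.560000 + (0.15/2)·(-4.307472 + (-1.328260)) = 1.137320
t=0.150000, u=1.137320:
  k1 = f(0.150000, 1.137320) = -2.139490
  k2 = f(0.300000, 0.816397) = -0.879711
  u ← 1.137320 + (0.15/2)·(-2.139490 + (-0.879711)) = 0.910880
u(0.3) ≈ 0.9109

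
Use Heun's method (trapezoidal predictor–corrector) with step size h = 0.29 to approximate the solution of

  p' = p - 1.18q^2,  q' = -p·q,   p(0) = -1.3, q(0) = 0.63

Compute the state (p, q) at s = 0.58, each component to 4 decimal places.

-3.2053, 1.8821

Heun on (p,q): k1 = f(s_n, state_n); k2 = f(s_n + h, state_n + h·k1); state_{n+1} = state_n + (h/2)·(k1 + k2).
0.000000: (-1.300000, 0.630000)
  k1 = (-1.768342, 0.819000)
  predictor → (-1.812819, 0.867510)
  k2 = (-2.700856, 1.572639)
  → (-1.948034, 0.976788)
0.290000: (-1.948034, 0.976788)
  k1 = (-3.073888, 1.902815)
  predictor → (-2.839461, 1.528604)
  k2 = (-5.596685, 4.340412)
  → (-3.205267, 1.882056)
(p(0.58), q(0.58)) ≈ (-3.2053, 1.8821)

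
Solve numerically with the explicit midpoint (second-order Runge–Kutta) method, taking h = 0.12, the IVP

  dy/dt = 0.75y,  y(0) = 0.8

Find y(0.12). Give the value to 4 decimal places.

Midpoint: k1 = f(t_n, y_n); k2 = f(t_n + h/2, y_n + (h/2)·k1); y_{n+1} = y_n + h·k2.
t=0.000000, y=0.800000:
  k1 = f(0.000000, 0.800000) = 0.600000
  k2 = f(0.060000, 0.836000) = 0.627000
  y ← 0.800000 + 0.12·0.627000 = 0.875240
y(0.12) ≈ 0.8752

0.8752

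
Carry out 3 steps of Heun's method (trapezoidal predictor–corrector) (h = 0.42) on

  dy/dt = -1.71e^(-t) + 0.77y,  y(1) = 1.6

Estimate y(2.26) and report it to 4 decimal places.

Heun: k1 = f(t_n, y_n); k2 = f(t_n + h, y_n + h·k1); y_{n+1} = y_n + (h/2)·(k1 + k2).
t=1.000000, y=1.600000:
  k1 = f(1.000000, 1.600000) = 0.602926
  k2 = f(1.420000, 1.853229) = 1.013655
  y ← 1.600000 + (0.42/2)·(0.602926 + 1.013655) = 1.939482
t=1.420000, y=1.939482:
  k1 = f(1.420000, 1.939482) = 1.080070
  k2 = f(1.840000, 2.393112) = 1.571118
  y ← 1.939482 + (0.42/2)·(1.080070 + 1.571118) = 2.496232
t=1.840000, y=2.496232:
  k1 = f(1.840000, 2.496232) = 1.650521
  k2 = f(2.260000, 3.189450) = 2.277437
  y ← 2.496232 + (0.42/2)·(1.650521 + 2.277437) = 3.321103
y(2.26) ≈ 3.3211

3.3211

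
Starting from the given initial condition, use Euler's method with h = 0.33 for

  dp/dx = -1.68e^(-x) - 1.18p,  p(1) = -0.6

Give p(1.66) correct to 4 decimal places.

Euler: p_{n+1} = p_n + h·f(x_n, p_n).
x=1.000000, p=-0.600000: f=0.089963 → p ← -0.600000 + 0.33·0.089963 = -0.570312
x=1.330000, p=-0.570312: f=0.228647 → p ← -0.570312 + 0.33·0.228647 = -0.494859
p(1.66) ≈ -0.4949

-0.4949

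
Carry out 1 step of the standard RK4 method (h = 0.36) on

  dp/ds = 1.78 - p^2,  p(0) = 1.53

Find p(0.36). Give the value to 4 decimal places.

RK4: k1 = f(s_n, p_n); k2 = f(s_n + h/2, p_n + (h/2)·k1); k3 = f(s_n + h/2, p_n + (h/2)·k2); k4 = f(s_n + h, p_n + h·k3); p_{n+1} = p_n + (h/6)·(k1 + 2k2 + 2k3 + k4).
s=0.000000, p=1.530000:
  k1 = f(0.000000, 1.530000) = -0.560900
  k2 = f(0.180000, 1.429038) = -0.262150
  k3 = f(0.180000, 1.482813) = -0.418735
  k4 = f(0.360000, 1.379256) = -0.122346
  p ← 1.530000 + (0.36/6)·(k1 + 2k2 + 2k3 + k4) = 1.407299
p(0.36) ≈ 1.4073

1.4073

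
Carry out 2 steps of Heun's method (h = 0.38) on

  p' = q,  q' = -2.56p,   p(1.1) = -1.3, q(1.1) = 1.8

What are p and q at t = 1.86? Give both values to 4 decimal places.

0.7319, 2.5925

Heun on (p,q): k1 = f(t_n, state_n); k2 = f(t_n + h, state_n + h·k1); state_{n+1} = state_n + (h/2)·(k1 + k2).
1.100000: (-1.300000, 1.800000)
  k1 = (1.800000, 3.328000)
  predictor → (-0.616000, 3.064640)
  k2 = (3.064640, 1.576960)
  → (-0.375718, 2.731942)
1.480000: (-0.375718, 2.731942)
  k1 = (2.731942, 0.961839)
  predictor → (0.662420, 3.097441)
  k2 = (3.097441, -1.695794)
  → (0.731864, 2.592491)
(p(1.86), q(1.86)) ≈ (0.7319, 2.5925)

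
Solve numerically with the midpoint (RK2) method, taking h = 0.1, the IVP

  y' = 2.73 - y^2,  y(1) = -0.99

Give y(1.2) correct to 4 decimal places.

Midpoint: k1 = f(x_n, y_n); k2 = f(x_n + h/2, y_n + (h/2)·k1); y_{n+1} = y_n + h·k2.
x=1.000000, y=-0.990000:
  k1 = f(1.000000, -0.990000) = 1.749900
  k2 = f(1.050000, -0.902505) = 1.915485
  y ← -0.990000 + 0.1·1.915485 = -0.798452
x=1.100000, y=-0.798452:
  k1 = f(1.100000, -0.798452) = 2.092475
  k2 = f(1.150000, -0.693828) = 2.248603
  y ← -0.798452 + 0.1·2.248603 = -0.573591
y(1.2) ≈ -0.5736

-0.5736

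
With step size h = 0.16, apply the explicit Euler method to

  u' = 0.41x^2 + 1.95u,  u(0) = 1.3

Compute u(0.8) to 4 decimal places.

5.1158

Euler: u_{n+1} = u_n + h·f(x_n, u_n).
x=0.000000, u=1.300000: f=2.535000 → u ← 1.300000 + 0.16·2.535000 = 1.705600
x=0.160000, u=1.705600: f=3.336416 → u ← 1.705600 + 0.16·3.336416 = 2.239427
x=0.320000, u=2.239427: f=4.408866 → u ← 2.239427 + 0.16·4.408866 = 2.944845
x=0.480000, u=2.944845: f=5.836912 → u ← 2.944845 + 0.16·5.836912 = 3.878751
x=0.640000, u=3.878751: f=7.731500 → u ← 3.878751 + 0.16·7.731500 = 5.115791
u(0.8) ≈ 5.1158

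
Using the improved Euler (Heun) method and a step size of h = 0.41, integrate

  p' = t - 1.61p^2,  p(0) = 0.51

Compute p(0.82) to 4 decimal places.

Heun: k1 = f(t_n, p_n); k2 = f(t_n + h, p_n + h·k1); p_{n+1} = p_n + (h/2)·(k1 + k2).
t=0.000000, p=0.510000:
  k1 = f(0.000000, 0.510000) = -0.418761
  k2 = f(0.410000, 0.338308) = 0.225732
  p ← 0.510000 + (0.41/2)·(-0.418761 + 0.225732) = 0.470429
t=0.410000, p=0.470429:
  k1 = f(0.410000, 0.470429) = 0.053701
  k2 = f(0.820000, 0.492447) = 0.429569
  p ← 0.470429 + (0.41/2)·(0.053701 + 0.429569) = 0.569499
p(0.82) ≈ 0.5695

0.5695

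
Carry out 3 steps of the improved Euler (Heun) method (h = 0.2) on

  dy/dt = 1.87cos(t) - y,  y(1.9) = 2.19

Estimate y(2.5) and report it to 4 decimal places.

0.6979

Heun: k1 = f(t_n, y_n); k2 = f(t_n + h, y_n + h·k1); y_{n+1} = y_n + (h/2)·(k1 + k2).
t=1.900000, y=2.190000:
  k1 = f(1.900000, 2.190000) = -2.794551
  k2 = f(2.100000, 1.631090) = -2.575152
  y ← 2.190000 + (0.2/2)·(-2.794551 + (-2.575152)) = 1.653030
t=2.100000, y=1.653030:
  k1 = f(2.100000, 1.653030) = -2.597092
  k2 = f(2.300000, 1.133611) = -2.379547
  y ← 1.653030 + (0.2/2)·(-2.597092 + (-2.379547)) = 1.155366
t=2.300000, y=1.155366:
  k1 = f(2.300000, 1.155366) = -2.401302
  k2 = f(2.500000, 0.675105) = -2.173244
  y ← 1.155366 + (0.2/2)·(-2.401302 + (-2.173244)) = 0.697911
y(2.5) ≈ 0.6979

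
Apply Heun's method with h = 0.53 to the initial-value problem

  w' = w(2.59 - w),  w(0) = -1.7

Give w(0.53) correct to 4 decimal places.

Heun: k1 = f(x_n, w_n); k2 = f(x_n + h, w_n + h·k1); w_{n+1} = w_n + (h/2)·(k1 + k2).
x=0.000000, w=-1.700000:
  k1 = f(0.000000, -1.700000) = -7.293000
  k2 = f(0.530000, -5.565290) = -45.386554
  w ← -1.700000 + (0.53/2)·(-7.293000 + (-45.386554)) = -15.660082
w(0.53) ≈ -15.6601

-15.6601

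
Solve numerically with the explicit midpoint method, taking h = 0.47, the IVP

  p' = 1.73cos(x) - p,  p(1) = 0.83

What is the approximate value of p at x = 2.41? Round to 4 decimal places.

Midpoint: k1 = f(x_n, p_n); k2 = f(x_n + h/2, p_n + (h/2)·k1); p_{n+1} = p_n + h·k2.
x=1.000000, p=0.830000:
  k1 = f(1.000000, 0.830000) = 0.104723
  k2 = f(1.235000, 0.854610) = -0.284538
  p ← 0.830000 + 0.47·(-0.284538) = 0.696267
x=1.470000, p=0.696267:
  k1 = f(1.470000, 0.696267) = -0.522184
  k2 = f(1.705000, 0.573554) = -0.805030
  p ← 0.696267 + 0.47·(-0.805030) = 0.317903
x=1.940000, p=0.317903:
  k1 = f(1.940000, 0.317903) = -0.942213
  k2 = f(2.175000, 0.096483) = -1.079308
  p ← 0.317903 + 0.47·(-1.079308) = -0.189372
p(2.41) ≈ -0.1894

-0.1894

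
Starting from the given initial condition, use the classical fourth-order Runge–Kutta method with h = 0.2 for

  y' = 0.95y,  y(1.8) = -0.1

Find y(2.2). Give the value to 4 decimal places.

-0.1462

RK4: k1 = f(x_n, y_n); k2 = f(x_n + h/2, y_n + (h/2)·k1); k3 = f(x_n + h/2, y_n + (h/2)·k2); k4 = f(x_n + h, y_n + h·k3); y_{n+1} = y_n + (h/6)·(k1 + 2k2 + 2k3 + k4).
x=1.800000, y=-0.100000:
  k1 = f(1.800000, -0.100000) = -0.095000
  k2 = f(1.900000, -0.109500) = -0.104025
  k3 = f(1.900000, -0.110403) = -0.104882
  k4 = f(2.000000, -0.120976) = -0.114928
  y ← -0.100000 + (0.2/6)·(k1 + 2k2 + 2k3 + k4) = -0.120925
x=2.000000, y=-0.120925:
  k1 = f(2.000000, -0.120925) = -0.114879
  k2 = f(2.100000, -0.132413) = -0.125792
  k3 = f(2.100000, -0.133504) = -0.126829
  k4 = f(2.200000, -0.146290) = -0.138976
  y ← -0.120925 + (0.2/6)·(k1 + 2k2 + 2k3 + k4) = -0.146228
y(2.2) ≈ -0.1462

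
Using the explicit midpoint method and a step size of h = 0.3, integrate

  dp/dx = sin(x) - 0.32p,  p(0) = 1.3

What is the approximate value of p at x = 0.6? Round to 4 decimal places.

1.2402

Midpoint: k1 = f(x_n, p_n); k2 = f(x_n + h/2, p_n + (h/2)·k1); p_{n+1} = p_n + h·k2.
x=0.000000, p=1.300000:
  k1 = f(0.000000, 1.300000) = -0.416000
  k2 = f(0.150000, 1.237600) = -0.246594
  p ← 1.300000 + 0.3·(-0.246594) = 1.226022
x=0.300000, p=1.226022:
  k1 = f(0.300000, 1.226022) = -0.096807
  k2 = f(0.450000, 1.211501) = 0.047285
  p ← 1.226022 + 0.3·0.047285 = 1.240207
p(0.6) ≈ 1.2402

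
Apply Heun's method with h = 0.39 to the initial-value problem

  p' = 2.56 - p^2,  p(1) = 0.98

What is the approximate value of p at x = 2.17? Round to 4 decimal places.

Heun: k1 = f(x_n, p_n); k2 = f(x_n + h, p_n + h·k1); p_{n+1} = p_n + (h/2)·(k1 + k2).
x=1.000000, p=0.980000:
  k1 = f(1.000000, 0.980000) = 1.599600
  k2 = f(1.390000, 1.603844) = -0.012316
  p ← 0.980000 + (0.39/2)·(1.599600 + (-0.012316)) = 1.289520
x=1.390000, p=1.289520:
  k1 = f(1.390000, 1.289520) = 0.897137
  k2 = f(1.780000, 1.639404) = -0.127645
  p ← 1.289520 + (0.39/2)·(0.897137 + (-0.127645)) = 1.439571
x=1.780000, p=1.439571:
  k1 = f(1.780000, 1.439571) = 0.487634
  k2 = f(2.170000, 1.629749) = -0.096081
  p ← 1.439571 + (0.39/2)·(0.487634 + (-0.096081)) = 1.515924
p(2.17) ≈ 1.5159

1.5159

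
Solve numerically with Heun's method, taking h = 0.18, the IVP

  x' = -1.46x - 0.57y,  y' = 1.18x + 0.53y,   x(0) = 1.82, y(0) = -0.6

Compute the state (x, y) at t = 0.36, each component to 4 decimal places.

Heun on (x,y): k1 = f(t_n, state_n); k2 = f(t_n + h, state_n + h·k1); state_{n+1} = state_n + (h/2)·(k1 + k2).
0.000000: (1.820000, -0.600000)
  k1 = (-2.315200, 1.829600)
  predictor → (1.403264, -0.270672)
  k2 = (-1.894482, 1.512395)
  → (1.441129, -0.299220)
0.180000: (1.441129, -0.299220)
  k1 = (-1.933492, 1.541945)
  predictor → (1.093100, -0.021670)
  k2 = (-1.583574, 1.278373)
  → (1.124593, -0.045392)
(x(0.36), y(0.36)) ≈ (1.1246, -0.0454)

1.1246, -0.0454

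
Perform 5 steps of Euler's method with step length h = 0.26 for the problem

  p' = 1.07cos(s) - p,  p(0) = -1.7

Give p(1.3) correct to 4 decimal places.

0.2345

Euler: p_{n+1} = p_n + h·f(s_n, p_n).
s=0.000000, p=-1.700000: f=2.770000 → p ← -1.700000 + 0.26·2.770000 = -0.979800
s=0.260000, p=-0.979800: f=2.013837 → p ← -0.979800 + 0.26·2.013837 = -0.456202
s=0.520000, p=-0.456202: f=1.384769 → p ← -0.456202 + 0.26·1.384769 = -0.096162
s=0.780000, p=-0.096162: f=0.856840 → p ← -0.096162 + 0.26·0.856840 = 0.126616
s=1.040000, p=0.126616: f=0.415040 → p ← 0.126616 + 0.26·0.415040 = 0.234526
p(1.3) ≈ 0.2345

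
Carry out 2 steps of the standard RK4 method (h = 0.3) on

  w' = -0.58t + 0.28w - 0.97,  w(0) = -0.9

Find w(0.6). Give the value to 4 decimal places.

RK4: k1 = f(t_n, w_n); k2 = f(t_n + h/2, w_n + (h/2)·k1); k3 = f(t_n + h/2, w_n + (h/2)·k2); k4 = f(t_n + h, w_n + h·k3); w_{n+1} = w_n + (h/6)·(k1 + 2k2 + 2k3 + k4).
t=0.000000, w=-0.900000:
  k1 = f(0.000000, -0.900000) = -1.222000
  k2 = f(0.150000, -1.083300) = -1.360324
  k3 = f(0.150000, -1.104049) = -1.366134
  k4 = f(0.300000, -1.309840) = -1.510755
  w ← -0.900000 + (0.3/6)·(k1 + 2k2 + 2k3 + k4) = -1.309284
t=0.300000, w=-1.309284:
  k1 = f(0.300000, -1.309284) = -1.510599
  k2 = f(0.450000, -1.535873) = -1.661045
  k3 = f(0.450000, -1.558440) = -1.667363
  k4 = f(0.600000, -1.809492) = -1.824658
  w ← -1.309284 + (0.3/6)·(k1 + 2k2 + 2k3 + k4) = -1.808887
w(0.6) ≈ -1.8089

-1.8089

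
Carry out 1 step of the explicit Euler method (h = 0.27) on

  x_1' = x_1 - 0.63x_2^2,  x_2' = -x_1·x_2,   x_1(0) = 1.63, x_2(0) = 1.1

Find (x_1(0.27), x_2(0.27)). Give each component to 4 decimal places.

1.8643, 0.6159

Euler on (x_1,x_2): x_1_{n+1} = x_1_n + h·x_1', x_2_{n+1} = x_2_n + h·x_2'.
0.000000: (1.630000, 1.100000); f=(0.867700, -1.793000) → (1.864279, 0.615890)
(x_1(0.27), x_2(0.27)) ≈ (1.8643, 0.6159)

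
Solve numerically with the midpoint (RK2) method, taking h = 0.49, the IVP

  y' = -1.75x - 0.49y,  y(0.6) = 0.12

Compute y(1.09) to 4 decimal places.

Midpoint: k1 = f(x_n, y_n); k2 = f(x_n + h/2, y_n + (h/2)·k1); y_{n+1} = y_n + h·k2.
x=0.600000, y=0.120000:
  k1 = f(0.600000, 0.120000) = -1.108800
  k2 = f(0.845000, -0.151656) = -1.404439
  y ← 0.120000 + 0.49·(-1.404439) = -0.568175
y(1.09) ≈ -0.5682

-0.5682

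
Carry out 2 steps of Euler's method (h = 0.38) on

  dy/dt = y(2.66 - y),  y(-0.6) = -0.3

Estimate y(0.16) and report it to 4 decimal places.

-1.4362

Euler: y_{n+1} = y_n + h·f(t_n, y_n).
t=-0.600000, y=-0.300000: f=-0.888000 → y ← -0.300000 + 0.38·(-0.888000) = -0.637440
t=-0.220000, y=-0.637440: f=-2.101920 → y ← -0.637440 + 0.38·(-2.101920) = -1.436170
y(0.16) ≈ -1.4362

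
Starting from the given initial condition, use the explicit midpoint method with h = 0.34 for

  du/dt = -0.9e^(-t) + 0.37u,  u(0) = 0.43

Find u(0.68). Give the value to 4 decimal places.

Midpoint: k1 = f(t_n, u_n); k2 = f(t_n + h/2, u_n + (h/2)·k1); u_{n+1} = u_n + h·k2.
t=0.000000, u=0.430000:
  k1 = f(0.000000, 0.430000) = -0.740900
  k2 = f(0.170000, 0.304047) = -0.646801
  u ← 0.430000 + 0.34·(-0.646801) = 0.210088
t=0.340000, u=0.210088:
  k1 = f(0.340000, 0.210088) = -0.562861
  k2 = f(0.510000, 0.114401) = -0.498118
  u ← 0.210088 + 0.34·(-0.498118) = 0.040728
u(0.68) ≈ 0.0407

0.0407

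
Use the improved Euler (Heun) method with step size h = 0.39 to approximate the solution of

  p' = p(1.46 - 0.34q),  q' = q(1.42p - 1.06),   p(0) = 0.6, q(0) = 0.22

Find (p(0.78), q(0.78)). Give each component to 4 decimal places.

Heun on (p,q): k1 = f(t_n, state_n); k2 = f(t_n + h, state_n + h·k1); state_{n+1} = state_n + (h/2)·(k1 + k2).
0.000000: (0.600000, 0.220000)
  k1 = (0.831120, -0.045760)
  predictor → (0.924137, 0.202154)
  k2 = (1.285722, 0.050998)
  → (1.012784, 0.221021)
0.390000: (1.012784, 0.221021)
  k1 = (1.402557, 0.083580)
  predictor → (1.559781, 0.253618)
  k2 = (2.142781, 0.292900)
  → (1.704125, 0.294435)
(p(0.78), q(0.78)) ≈ (1.7041, 0.2944)

1.7041, 0.2944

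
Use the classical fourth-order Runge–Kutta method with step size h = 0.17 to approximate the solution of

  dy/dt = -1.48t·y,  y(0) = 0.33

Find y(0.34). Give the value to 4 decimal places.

0.3029

RK4: k1 = f(t_n, y_n); k2 = f(t_n + h/2, y_n + (h/2)·k1); k3 = f(t_n + h/2, y_n + (h/2)·k2); k4 = f(t_n + h, y_n + h·k3); y_{n+1} = y_n + (h/6)·(k1 + 2k2 + 2k3 + k4).
t=0.000000, y=0.330000:
  k1 = f(0.000000, 0.330000) = 0.000000
  k2 = f(0.085000, 0.330000) = -0.041514
  k3 = f(0.085000, 0.326471) = -0.041070
  k4 = f(0.170000, 0.323018) = -0.081271
  y ← 0.330000 + (0.17/6)·(k1 + 2k2 + 2k3 + k4) = 0.323018
t=0.170000, y=0.323018:
  k1 = f(0.170000, 0.323018) = -0.081271
  k2 = f(0.255000, 0.316109) = -0.119300
  k3 = f(0.255000, 0.312877) = -0.118080
  k4 = f(0.340000, 0.302944) = -0.152441
  y ← 0.323018 + (0.17/6)·(k1 + 2k2 + 2k3 + k4) = 0.302944
y(0.34) ≈ 0.3029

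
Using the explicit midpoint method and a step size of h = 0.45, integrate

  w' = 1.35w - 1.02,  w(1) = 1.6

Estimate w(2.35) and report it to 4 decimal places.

5.6152

Midpoint: k1 = f(t_n, w_n); k2 = f(t_n + h/2, w_n + (h/2)·k1); w_{n+1} = w_n + h·k2.
t=1.000000, w=1.600000:
  k1 = f(1.000000, 1.600000) = 1.140000
  k2 = f(1.225000, 1.856500) = 1.486275
  w ← 1.600000 + 0.45·1.486275 = 2.268824
t=1.450000, w=2.268824:
  k1 = f(1.450000, 2.268824) = 2.042912
  k2 = f(1.675000, 2.728479) = 2.663447
  w ← 2.268824 + 0.45·2.663447 = 3.467375
t=1.900000, w=3.467375:
  k1 = f(1.900000, 3.467375) = 3.660956
  k2 = f(2.125000, 4.291090) = 4.772971
  w ← 3.467375 + 0.45·4.772971 = 5.615212
w(2.35) ≈ 5.6152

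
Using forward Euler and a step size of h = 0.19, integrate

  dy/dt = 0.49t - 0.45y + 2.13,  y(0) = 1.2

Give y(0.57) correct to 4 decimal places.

2.0826

Euler: y_{n+1} = y_n + h·f(t_n, y_n).
t=0.000000, y=1.200000: f=1.590000 → y ← 1.200000 + 0.19·1.590000 = 1.502100
t=0.190000, y=1.502100: f=1.547155 → y ← 1.502100 + 0.19·1.547155 = 1.796059
t=0.380000, y=1.796059: f=1.507973 → y ← 1.796059 + 0.19·1.507973 = 2.082574
y(0.57) ≈ 2.0826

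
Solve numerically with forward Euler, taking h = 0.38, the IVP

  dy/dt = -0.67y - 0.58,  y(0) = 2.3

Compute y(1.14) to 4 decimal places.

Euler: y_{n+1} = y_n + h·f(t_n, y_n).
t=0.000000, y=2.300000: f=-2.121000 → y ← 2.300000 + 0.38·(-2.121000) = 1.494020
t=0.380000, y=1.494020: f=-1.580993 → y ← 1.494020 + 0.38·(-1.580993) = 0.893243
t=0.760000, y=0.893243: f=-1.178472 → y ← 0.893243 + 0.38·(-1.178472) = 0.445423
y(1.14) ≈ 0.4454

0.4454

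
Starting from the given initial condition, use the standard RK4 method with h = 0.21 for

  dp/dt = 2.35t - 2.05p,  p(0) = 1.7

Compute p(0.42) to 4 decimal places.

0.8777

RK4: k1 = f(t_n, p_n); k2 = f(t_n + h/2, p_n + (h/2)·k1); k3 = f(t_n + h/2, p_n + (h/2)·k2); k4 = f(t_n + h, p_n + h·k3); p_{n+1} = p_n + (h/6)·(k1 + 2k2 + 2k3 + k4).
t=0.000000, p=1.700000:
  k1 = f(0.000000, 1.700000) = -3.485000
  k2 = f(0.105000, 1.334075) = -2.488104
  k3 = f(0.105000, 1.438749) = -2.702686
  k4 = f(0.210000, 1.132436) = -1.827994
  p ← 1.700000 + (0.21/6)·(k1 + 2k2 + 2k3 + k4) = 1.150690
t=0.210000, p=1.150690:
  k1 = f(0.210000, 1.150690) = -1.865414
  k2 = f(0.315000, 0.954821) = -1.217134
  k3 = f(0.315000, 1.022891) = -1.356676
  k4 = f(0.420000, 0.865788) = -0.787865
  p ← 1.150690 + (0.21/6)·(k1 + 2k2 + 2k3 + k4) = 0.877658
p(0.42) ≈ 0.8777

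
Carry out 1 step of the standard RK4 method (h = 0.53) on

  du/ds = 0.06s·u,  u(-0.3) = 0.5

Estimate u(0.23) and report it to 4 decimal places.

0.4994

RK4: k1 = f(s_n, u_n); k2 = f(s_n + h/2, u_n + (h/2)·k1); k3 = f(s_n + h/2, u_n + (h/2)·k2); k4 = f(s_n + h, u_n + h·k3); u_{n+1} = u_n + (h/6)·(k1 + 2k2 + 2k3 + k4).
s=-0.300000, u=0.500000:
  k1 = f(-0.300000, 0.500000) = -0.009000
  k2 = f(-0.035000, 0.497615) = -0.001045
  k3 = f(-0.035000, 0.499723) = -0.001049
  k4 = f(0.230000, 0.499444) = 0.006892
  u ← 0.500000 + (0.53/6)·(k1 + 2k2 + 2k3 + k4) = 0.499444
u(0.23) ≈ 0.4994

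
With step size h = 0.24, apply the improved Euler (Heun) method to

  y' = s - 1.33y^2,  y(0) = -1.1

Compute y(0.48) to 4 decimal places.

-2.8622

Heun: k1 = f(s_n, y_n); k2 = f(s_n + h, y_n + h·k1); y_{n+1} = y_n + (h/2)·(k1 + k2).
s=0.000000, y=-1.100000:
  k1 = f(0.000000, -1.100000) = -1.609300
  k2 = f(0.240000, -1.486232) = -2.697818
  y ← -1.100000 + (0.24/2)·(-1.609300 + (-2.697818)) = -1.616854
s=0.240000, y=-1.616854:
  k1 = f(0.240000, -1.616854) = -3.236909
  k2 = f(0.480000, -2.393712) = -7.140712
  y ← -1.616854 + (0.24/2)·(-3.236909 + (-7.140712)) = -2.862169
y(0.48) ≈ -2.8622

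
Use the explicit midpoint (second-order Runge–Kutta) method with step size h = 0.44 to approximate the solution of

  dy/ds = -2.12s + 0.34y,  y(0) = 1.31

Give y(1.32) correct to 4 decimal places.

Midpoint: k1 = f(s_n, y_n); k2 = f(s_n + h/2, y_n + (h/2)·k1); y_{n+1} = y_n + h·k2.
s=0.000000, y=1.310000:
  k1 = f(0.000000, 1.310000) = 0.445400
  k2 = f(0.220000, 1.407988) = 0.012316
  y ← 1.310000 + 0.44·0.012316 = 1.315419
s=0.440000, y=1.315419:
  k1 = f(0.440000, 1.315419) = -0.485558
  k2 = f(0.660000, 1.208596) = -0.988277
  y ← 1.315419 + 0.44·(-0.988277) = 0.880577
s=0.880000, y=0.880577:
  k1 = f(0.880000, 0.880577) = -1.566204
  k2 = f(1.100000, 0.536012) = -2.149756
  y ← 0.880577 + 0.44·(-2.149756) = -0.065316
y(1.32) ≈ -0.0653

-0.0653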